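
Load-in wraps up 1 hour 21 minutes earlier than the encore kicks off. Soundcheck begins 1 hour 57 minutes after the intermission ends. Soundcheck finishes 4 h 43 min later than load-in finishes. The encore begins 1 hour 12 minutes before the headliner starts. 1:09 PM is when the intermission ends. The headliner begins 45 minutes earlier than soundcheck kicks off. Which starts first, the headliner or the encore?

the encore

Soundcheck starts at 1:09 PM + 117 min = 3:06 PM.
The headliner starts at 3:06 PM − 45 min = 2:21 PM.
The encore starts at 2:21 PM − 72 min = 1:09 PM.
The headliner starts at 2:21 PM and the encore starts at 1:09 PM, so the encore is first.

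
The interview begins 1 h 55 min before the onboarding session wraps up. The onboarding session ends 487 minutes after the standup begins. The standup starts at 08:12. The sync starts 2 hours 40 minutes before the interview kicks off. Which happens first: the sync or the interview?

the sync

The onboarding session ends at 08:12 + 487 min = 16:19.
The interview starts at 16:19 − 115 min = 14:24.
The sync starts at 14:24 − 160 min = 11:44.
The sync starts at 11:44 and the interview starts at 14:24, so the sync is first.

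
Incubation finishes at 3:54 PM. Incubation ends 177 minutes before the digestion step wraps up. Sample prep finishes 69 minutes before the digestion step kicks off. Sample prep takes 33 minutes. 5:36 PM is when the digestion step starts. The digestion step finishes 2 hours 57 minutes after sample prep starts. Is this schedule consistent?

Sample prep ends at 5:36 PM − 69 min = 4:27 PM.
Sample prep starts at 4:27 PM − 33 min = 3:54 PM.
The digestion step ends at 3:54 PM + 177 min = 6:51 PM.
Incubation ends at 6:51 PM − 177 min = 3:54 PM.
That matches the stated 3:54 PM, so the schedule is consistent.

Yes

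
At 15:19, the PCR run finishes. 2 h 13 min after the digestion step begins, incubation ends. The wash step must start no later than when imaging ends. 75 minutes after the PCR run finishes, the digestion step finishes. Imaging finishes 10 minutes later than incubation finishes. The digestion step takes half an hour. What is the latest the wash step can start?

18:27

The digestion step ends at 15:19 + 75 min = 16:34.
The digestion step starts at 16:34 − 30 min = 16:04.
Incubation ends at 16:04 + 133 min = 18:17.
Imaging ends at 18:17 + 10 min = 18:27.
The wash step is bounded by imaging, so the latest it can start is 18:27.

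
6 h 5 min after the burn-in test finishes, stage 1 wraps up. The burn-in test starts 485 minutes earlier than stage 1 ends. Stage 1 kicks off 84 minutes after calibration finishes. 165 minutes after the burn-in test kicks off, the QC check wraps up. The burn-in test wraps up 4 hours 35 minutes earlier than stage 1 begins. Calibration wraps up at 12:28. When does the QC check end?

Stage 1 starts at 12:28 + 84 min = 13:52.
The burn-in test ends at 13:52 − 275 min = 09:17.
Stage 1 ends at 09:17 + 365 min = 15:22.
The burn-in test starts at 15:22 − 485 min = 07:17.
The QC check ends at 07:17 + 165 min = 10:02.

10:02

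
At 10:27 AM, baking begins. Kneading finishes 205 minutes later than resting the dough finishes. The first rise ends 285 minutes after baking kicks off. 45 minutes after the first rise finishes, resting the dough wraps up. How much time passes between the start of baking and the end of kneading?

The first rise ends at 10:27 AM + 285 min = 3:12 PM.
Resting the dough ends at 3:12 PM + 45 min = 3:57 PM.
Kneading ends at 3:57 PM + 205 min = 7:22 PM.
From 10:27 AM to 7:22 PM is 8 h 55 min.

8 h 55 min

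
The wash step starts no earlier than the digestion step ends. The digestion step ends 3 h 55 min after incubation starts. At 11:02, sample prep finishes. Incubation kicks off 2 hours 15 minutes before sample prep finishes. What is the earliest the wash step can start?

Incubation starts at 11:02 − 135 min = 08:47.
The digestion step ends at 08:47 + 235 min = 12:42.
The wash step is bounded by the digestion step, so the earliest it can start is 12:42.

12:42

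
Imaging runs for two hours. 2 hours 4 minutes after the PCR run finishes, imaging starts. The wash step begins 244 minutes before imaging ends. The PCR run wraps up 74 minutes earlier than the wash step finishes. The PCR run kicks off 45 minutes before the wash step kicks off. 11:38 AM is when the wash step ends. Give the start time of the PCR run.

9:39 AM

The PCR run ends at 11:38 AM − 74 min = 10:24 AM.
Imaging starts at 10:24 AM + 124 min = 12:28 PM.
Imaging ends at 12:28 PM + 120 min = 2:28 PM.
The wash step starts at 2:28 PM − 244 min = 10:24 AM.
The PCR run starts at 10:24 AM − 45 min = 9:39 AM.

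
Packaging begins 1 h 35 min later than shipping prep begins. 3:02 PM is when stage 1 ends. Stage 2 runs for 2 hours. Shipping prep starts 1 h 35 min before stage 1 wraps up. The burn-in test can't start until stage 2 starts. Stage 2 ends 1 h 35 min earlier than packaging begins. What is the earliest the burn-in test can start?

Shipping prep starts at 3:02 PM − 95 min = 1:27 PM.
Packaging starts at 1:27 PM + 95 min = 3:02 PM.
Stage 2 ends at 3:02 PM − 95 min = 1:27 PM.
Stage 2 starts at 1:27 PM − 120 min = 11:27 AM.
The burn-in test is bounded by stage 2, so the earliest it can start is 11:27 AM.

11:27 AM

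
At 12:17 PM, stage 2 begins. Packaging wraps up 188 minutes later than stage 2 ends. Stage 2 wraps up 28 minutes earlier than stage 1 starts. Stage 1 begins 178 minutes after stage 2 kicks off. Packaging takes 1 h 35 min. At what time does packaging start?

Stage 1 starts at 12:17 PM + 178 min = 3:15 PM.
Stage 2 ends at 3:15 PM − 28 min = 2:47 PM.
Packaging ends at 2:47 PM + 188 min = 5:55 PM.
Packaging starts at 5:55 PM − 95 min = 4:20 PM.

4:20 PM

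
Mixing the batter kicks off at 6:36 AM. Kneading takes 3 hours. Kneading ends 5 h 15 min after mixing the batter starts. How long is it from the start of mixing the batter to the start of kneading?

2 h 15 min

Kneading ends at 6:36 AM + 315 min = 11:51 AM.
Kneading starts at 11:51 AM − 180 min = 8:51 AM.
From 6:36 AM to 8:51 AM is 2 h 15 min.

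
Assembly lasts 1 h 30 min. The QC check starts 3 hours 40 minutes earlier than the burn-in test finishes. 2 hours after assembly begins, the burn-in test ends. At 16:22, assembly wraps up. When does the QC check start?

Assembly starts at 16:22 − 90 min = 14:52.
The burn-in test ends at 14:52 + 120 min = 16:52.
The QC check starts at 16:52 − 220 min = 13:12.

13:12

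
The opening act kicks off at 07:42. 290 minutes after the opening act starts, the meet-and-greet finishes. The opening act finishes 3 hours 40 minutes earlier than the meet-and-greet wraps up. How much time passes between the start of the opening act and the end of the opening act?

70 minutes

The meet-and-greet ends at 07:42 + 290 min = 12:32.
The opening act ends at 12:32 − 220 min = 08:52.
From 07:42 to 08:52 is 70 minutes.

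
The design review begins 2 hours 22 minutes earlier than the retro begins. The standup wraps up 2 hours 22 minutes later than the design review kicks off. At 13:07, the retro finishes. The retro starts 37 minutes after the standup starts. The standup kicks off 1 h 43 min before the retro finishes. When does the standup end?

The standup starts at 13:07 − 103 min = 11:24.
The retro starts at 11:24 + 37 min = 12:01.
The design review starts at 12:01 − 142 min = 09:39.
The standup ends at 09:39 + 142 min = 12:01.

12:01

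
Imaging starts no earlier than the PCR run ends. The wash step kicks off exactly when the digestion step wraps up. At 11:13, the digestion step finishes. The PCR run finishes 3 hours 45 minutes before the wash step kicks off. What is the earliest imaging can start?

The wash step starts at 11:13.
The PCR run ends at 11:13 − 225 min = 07:28.
Imaging is bounded by the PCR run, so the earliest it can start is 07:28.

07:28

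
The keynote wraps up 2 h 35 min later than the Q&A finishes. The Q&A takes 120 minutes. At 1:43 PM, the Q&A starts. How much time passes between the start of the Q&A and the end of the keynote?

The Q&A ends at 1:43 PM + 120 min = 3:43 PM.
The keynote ends at 3:43 PM + 155 min = 6:18 PM.
From 1:43 PM to 6:18 PM is 4 h 35 min.

4 h 35 min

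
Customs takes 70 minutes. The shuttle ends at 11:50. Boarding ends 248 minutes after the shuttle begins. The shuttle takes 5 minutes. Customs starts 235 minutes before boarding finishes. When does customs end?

13:08

The shuttle starts at 11:50 − 5 min = 11:45.
Boarding ends at 11:45 + 248 min = 15:53.
Customs starts at 15:53 − 235 min = 11:58.
Customs ends at 11:58 + 70 min = 13:08.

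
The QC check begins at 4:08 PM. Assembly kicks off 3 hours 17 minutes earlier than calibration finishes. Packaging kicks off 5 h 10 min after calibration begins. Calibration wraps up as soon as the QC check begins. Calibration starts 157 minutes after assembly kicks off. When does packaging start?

Calibration ends at 4:08 PM.
Assembly starts at 4:08 PM − 197 min = 12:51 PM.
Calibration starts at 12:51 PM + 157 min = 3:28 PM.
Packaging starts at 3:28 PM + 310 min = 8:38 PM.

8:38 PM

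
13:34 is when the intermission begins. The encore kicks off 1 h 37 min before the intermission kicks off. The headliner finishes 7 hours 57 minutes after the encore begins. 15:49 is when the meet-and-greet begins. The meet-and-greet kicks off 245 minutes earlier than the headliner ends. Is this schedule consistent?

Yes

The encore starts at 13:34 − 97 min = 11:57.
The headliner ends at 11:57 + 477 min = 19:54.
The meet-and-greet starts at 19:54 − 245 min = 15:49.
That matches the stated 15:49, so the schedule is consistent.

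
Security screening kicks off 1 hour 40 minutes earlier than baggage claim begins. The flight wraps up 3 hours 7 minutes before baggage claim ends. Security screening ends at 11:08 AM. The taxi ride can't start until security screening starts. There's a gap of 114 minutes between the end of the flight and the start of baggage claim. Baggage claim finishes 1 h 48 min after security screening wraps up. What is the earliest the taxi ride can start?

10:03 AM

Baggage claim ends at 11:08 AM + 108 min = 12:56 PM.
The flight ends at 12:56 PM − 187 min = 9:49 AM.
Baggage claim starts at 9:49 AM + 114 min = 11:43 AM.
Security screening starts at 11:43 AM − 100 min = 10:03 AM.
The taxi ride is bounded by security screening, so the earliest it can start is 10:03 AM.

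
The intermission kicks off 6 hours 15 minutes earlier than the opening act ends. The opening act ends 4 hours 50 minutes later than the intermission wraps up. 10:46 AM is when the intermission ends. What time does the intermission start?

The opening act ends at 10:46 AM + 290 min = 3:36 PM.
The intermission starts at 3:36 PM − 375 min = 9:21 AM.

9:21 AM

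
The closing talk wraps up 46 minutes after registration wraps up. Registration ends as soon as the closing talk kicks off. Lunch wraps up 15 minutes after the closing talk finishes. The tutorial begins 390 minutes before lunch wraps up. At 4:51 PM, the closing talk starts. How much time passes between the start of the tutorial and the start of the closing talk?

Registration ends at 4:51 PM.
The closing talk ends at 4:51 PM + 46 min = 5:37 PM.
Lunch ends at 5:37 PM + 15 min = 5:52 PM.
The tutorial starts at 5:52 PM − 390 min = 11:22 AM.
From 11:22 AM to 4:51 PM is 5 h 29 min.

5 h 29 min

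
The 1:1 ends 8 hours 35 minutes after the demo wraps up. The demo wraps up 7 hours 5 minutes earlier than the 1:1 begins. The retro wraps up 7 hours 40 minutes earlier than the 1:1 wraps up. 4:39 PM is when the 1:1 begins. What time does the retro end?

10:29 AM

The demo ends at 4:39 PM − 425 min = 9:34 AM.
The 1:1 ends at 9:34 AM + 515 min = 6:09 PM.
The retro ends at 6:09 PM − 460 min = 10:29 AM.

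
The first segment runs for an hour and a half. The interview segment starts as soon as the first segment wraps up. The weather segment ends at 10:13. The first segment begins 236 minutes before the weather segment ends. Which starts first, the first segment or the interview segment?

the first segment

The first segment starts at 10:13 − 236 min = 06:17.
The first segment ends at 06:17 + 90 min = 07:47.
So the interview segment starts at 07:47.
The first segment starts at 06:17 and the interview segment starts at 07:47, so the first segment is first.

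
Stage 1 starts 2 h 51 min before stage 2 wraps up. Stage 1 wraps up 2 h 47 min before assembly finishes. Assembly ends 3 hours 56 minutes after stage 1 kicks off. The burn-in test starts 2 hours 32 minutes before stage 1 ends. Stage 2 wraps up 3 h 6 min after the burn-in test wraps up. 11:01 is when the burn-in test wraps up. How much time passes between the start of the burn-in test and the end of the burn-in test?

68 minutes

Stage 2 ends at 11:01 + 186 min = 14:07.
Stage 1 starts at 14:07 − 171 min = 11:16.
Assembly ends at 11:16 + 236 min = 15:12.
Stage 1 ends at 15:12 − 167 min = 12:25.
The burn-in test starts at 12:25 − 152 min = 09:53.
From 09:53 to 11:01 is 68 minutes.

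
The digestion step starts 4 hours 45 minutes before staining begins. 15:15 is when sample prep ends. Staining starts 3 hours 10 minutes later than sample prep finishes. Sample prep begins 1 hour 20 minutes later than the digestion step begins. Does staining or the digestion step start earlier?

Staining starts at 15:15 + 190 min = 18:25.
The digestion step starts at 18:25 − 285 min = 13:40.
Staining starts at 18:25 and the digestion step starts at 13:40, so the digestion step is first.

the digestion step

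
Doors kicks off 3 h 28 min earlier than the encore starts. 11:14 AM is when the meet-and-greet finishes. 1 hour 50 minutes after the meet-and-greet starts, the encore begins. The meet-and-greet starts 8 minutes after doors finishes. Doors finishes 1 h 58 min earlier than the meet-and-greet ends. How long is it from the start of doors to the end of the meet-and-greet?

3 hours 28 minutes

Doors ends at 11:14 AM − 118 min = 9:16 AM.
The meet-and-greet starts at 9:16 AM + 8 min = 9:24 AM.
The encore starts at 9:24 AM + 110 min = 11:14 AM.
Doors starts at 11:14 AM − 208 min = 7:46 AM.
From 7:46 AM to 11:14 AM is 3 hours 28 minutes.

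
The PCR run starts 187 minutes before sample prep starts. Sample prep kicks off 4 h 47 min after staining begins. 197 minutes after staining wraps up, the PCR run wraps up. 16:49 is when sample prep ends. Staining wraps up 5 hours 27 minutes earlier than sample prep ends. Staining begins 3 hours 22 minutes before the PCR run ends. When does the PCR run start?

12:57

Staining ends at 16:49 − 327 min = 11:22.
The PCR run ends at 11:22 + 197 min = 14:39.
Staining starts at 14:39 − 202 min = 11:17.
Sample prep starts at 11:17 + 287 min = 16:04.
The PCR run starts at 16:04 − 187 min = 12:57.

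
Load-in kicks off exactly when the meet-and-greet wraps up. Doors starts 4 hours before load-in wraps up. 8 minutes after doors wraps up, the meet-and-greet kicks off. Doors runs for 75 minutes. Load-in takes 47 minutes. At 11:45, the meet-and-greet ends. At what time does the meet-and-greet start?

09:55

Load-in starts at 11:45.
Load-in ends at 11:45 + 47 min = 12:32.
Doors starts at 12:32 − 240 min = 08:32.
Doors ends at 08:32 + 75 min = 09:47.
The meet-and-greet starts at 09:47 + 8 min = 09:55.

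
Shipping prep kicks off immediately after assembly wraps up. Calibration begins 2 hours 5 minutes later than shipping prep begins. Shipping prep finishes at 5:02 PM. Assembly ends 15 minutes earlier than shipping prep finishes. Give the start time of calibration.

6:52 PM

Assembly ends at 5:02 PM − 15 min = 4:47 PM.
So shipping prep starts at 4:47 PM.
Calibration starts at 4:47 PM + 125 min = 6:52 PM.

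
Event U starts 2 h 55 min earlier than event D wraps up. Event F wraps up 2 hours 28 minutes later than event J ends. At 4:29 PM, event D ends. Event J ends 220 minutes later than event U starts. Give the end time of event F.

7:42 PM

Event U starts at 4:29 PM − 175 min = 1:34 PM.
Event J ends at 1:34 PM + 220 min = 5:14 PM.
Event F ends at 5:14 PM + 148 min = 7:42 PM.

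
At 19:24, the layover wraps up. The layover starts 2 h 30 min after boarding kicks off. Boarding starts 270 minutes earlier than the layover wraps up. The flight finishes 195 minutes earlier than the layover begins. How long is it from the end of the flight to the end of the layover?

Boarding starts at 19:24 − 270 min = 14:54.
The layover starts at 14:54 + 150 min = 17:24.
The flight ends at 17:24 − 195 min = 14:09.
From 14:09 to 19:24 is 5 h 15 min.

5 h 15 min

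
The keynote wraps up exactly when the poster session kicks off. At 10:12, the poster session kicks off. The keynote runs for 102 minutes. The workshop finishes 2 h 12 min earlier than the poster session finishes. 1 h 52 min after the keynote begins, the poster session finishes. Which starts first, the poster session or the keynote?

The keynote ends at 10:12.
The keynote starts at 10:12 − 102 min = 08:30.
The poster session starts at 10:12 and the keynote starts at 08:30, so the keynote is first.

the keynote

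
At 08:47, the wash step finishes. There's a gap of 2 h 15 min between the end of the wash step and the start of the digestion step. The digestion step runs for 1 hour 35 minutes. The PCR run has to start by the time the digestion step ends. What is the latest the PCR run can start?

12:37

The digestion step starts at 08:47 + 135 min = 11:02.
The digestion step ends at 11:02 + 95 min = 12:37.
The PCR run is bounded by the digestion step, so the latest it can start is 12:37.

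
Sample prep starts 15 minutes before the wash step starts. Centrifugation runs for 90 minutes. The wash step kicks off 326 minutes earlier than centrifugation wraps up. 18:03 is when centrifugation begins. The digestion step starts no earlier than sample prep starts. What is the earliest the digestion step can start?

13:52

Centrifugation ends at 18:03 + 90 min = 19:33.
The wash step starts at 19:33 − 326 min = 14:07.
Sample prep starts at 14:07 − 15 min = 13:52.
The digestion step is bounded by sample prep, so the earliest it can start is 13:52.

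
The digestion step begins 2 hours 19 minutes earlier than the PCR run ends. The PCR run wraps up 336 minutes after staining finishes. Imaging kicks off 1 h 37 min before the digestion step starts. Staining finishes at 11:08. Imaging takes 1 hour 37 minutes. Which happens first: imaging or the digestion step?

imaging

The PCR run ends at 11:08 + 336 min = 16:44.
The digestion step starts at 16:44 − 139 min = 14:25.
Imaging starts at 14:25 − 97 min = 12:48.
Imaging starts at 12:48 and the digestion step starts at 14:25, so imaging is first.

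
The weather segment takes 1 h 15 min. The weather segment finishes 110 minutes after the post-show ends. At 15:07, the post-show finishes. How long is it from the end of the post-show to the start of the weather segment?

35 minutes

The weather segment ends at 15:07 + 110 min = 16:57.
The weather segment starts at 16:57 − 75 min = 15:42.
From 15:07 to 15:42 is 35 minutes.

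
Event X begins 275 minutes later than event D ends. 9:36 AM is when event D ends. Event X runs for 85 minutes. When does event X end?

Event X starts at 9:36 AM + 275 min = 2:11 PM.
Event X ends at 2:11 PM + 85 min = 3:36 PM.

3:36 PM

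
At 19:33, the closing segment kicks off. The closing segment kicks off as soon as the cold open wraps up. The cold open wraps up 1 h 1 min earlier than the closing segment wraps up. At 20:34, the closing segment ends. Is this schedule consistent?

Yes

The cold open ends at 20:34 − 61 min = 19:33.
So the closing segment starts at 19:33.
That matches the stated 19:33, so the schedule is consistent.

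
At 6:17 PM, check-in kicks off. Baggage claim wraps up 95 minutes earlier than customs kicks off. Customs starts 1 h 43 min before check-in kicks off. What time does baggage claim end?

2:59 PM

Customs starts at 6:17 PM − 103 min = 4:34 PM.
Baggage claim ends at 4:34 PM − 95 min = 2:59 PM.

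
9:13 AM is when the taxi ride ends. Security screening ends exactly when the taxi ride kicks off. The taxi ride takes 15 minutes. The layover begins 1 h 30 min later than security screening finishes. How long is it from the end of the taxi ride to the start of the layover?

1 h 15 min

The taxi ride starts at 9:13 AM − 15 min = 8:58 AM.
So security screening ends at 8:58 AM.
The layover starts at 8:58 AM + 90 min = 10:28 AM.
From 9:13 AM to 10:28 AM is 1 h 15 min.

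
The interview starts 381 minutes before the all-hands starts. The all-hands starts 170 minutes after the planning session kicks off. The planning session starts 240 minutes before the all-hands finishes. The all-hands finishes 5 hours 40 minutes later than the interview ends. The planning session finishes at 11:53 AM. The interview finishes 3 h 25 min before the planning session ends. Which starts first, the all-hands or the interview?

the interview

The interview ends at 11:53 AM − 205 min = 8:28 AM.
The all-hands ends at 8:28 AM + 340 min = 2:08 PM.
The planning session starts at 2:08 PM − 240 min = 10:08 AM.
The all-hands starts at 10:08 AM + 170 min = 12:58 PM.
The interview starts at 12:58 PM − 381 min = 6:37 AM.
The all-hands starts at 12:58 PM and the interview starts at 6:37 AM, so the interview is first.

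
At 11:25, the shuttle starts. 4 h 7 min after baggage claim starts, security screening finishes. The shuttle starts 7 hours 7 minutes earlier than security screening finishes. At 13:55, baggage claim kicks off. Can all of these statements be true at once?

No

Security screening ends at 13:55 + 247 min = 18:02.
The shuttle starts at 18:02 − 427 min = 10:55.
But the shuttle is also said to start at 11:25 — a 30-minute conflict.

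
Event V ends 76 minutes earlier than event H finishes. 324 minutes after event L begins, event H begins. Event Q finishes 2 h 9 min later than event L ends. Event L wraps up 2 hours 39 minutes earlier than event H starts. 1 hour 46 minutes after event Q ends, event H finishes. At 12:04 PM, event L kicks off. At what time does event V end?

5:28 PM

Event H starts at 12:04 PM + 324 min = 5:28 PM.
Event L ends at 5:28 PM − 159 min = 2:49 PM.
Event Q ends at 2:49 PM + 129 min = 4:58 PM.
Event H ends at 4:58 PM + 106 min = 6:44 PM.
Event V ends at 6:44 PM − 76 min = 5:28 PM.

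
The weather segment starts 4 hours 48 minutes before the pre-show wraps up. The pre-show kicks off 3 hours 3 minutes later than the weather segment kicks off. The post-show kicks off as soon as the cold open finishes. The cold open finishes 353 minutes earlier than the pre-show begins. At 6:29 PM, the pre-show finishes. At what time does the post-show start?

10:51 AM

The weather segment starts at 6:29 PM − 288 min = 1:41 PM.
The pre-show starts at 1:41 PM + 183 min = 4:44 PM.
The cold open ends at 4:44 PM − 353 min = 10:51 AM.
So the post-show starts at 10:51 AM.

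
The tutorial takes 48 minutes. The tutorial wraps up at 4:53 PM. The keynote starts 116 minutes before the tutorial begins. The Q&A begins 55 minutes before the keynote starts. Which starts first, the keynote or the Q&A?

The tutorial starts at 4:53 PM − 48 min = 4:05 PM.
The keynote starts at 4:05 PM − 116 min = 2:09 PM.
The Q&A starts at 2:09 PM − 55 min = 1:14 PM.
The keynote starts at 2:09 PM and the Q&A starts at 1:14 PM, so the Q&A is first.

the Q&A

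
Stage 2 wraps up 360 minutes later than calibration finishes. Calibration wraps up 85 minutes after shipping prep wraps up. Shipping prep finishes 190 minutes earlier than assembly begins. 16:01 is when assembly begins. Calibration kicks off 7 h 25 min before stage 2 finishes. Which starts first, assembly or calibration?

calibration

Shipping prep ends at 16:01 − 190 min = 12:51.
Calibration ends at 12:51 + 85 min = 14:16.
Stage 2 ends at 14:16 + 360 min = 20:16.
Calibration starts at 20:16 − 445 min = 12:51.
Assembly starts at 16:01 and calibration starts at 12:51, so calibration is first.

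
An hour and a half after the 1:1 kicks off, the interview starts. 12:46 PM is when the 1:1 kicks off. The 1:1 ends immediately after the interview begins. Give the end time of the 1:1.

The interview starts at 12:46 PM + 90 min = 2:16 PM.
So the 1:1 ends at 2:16 PM.

2:16 PM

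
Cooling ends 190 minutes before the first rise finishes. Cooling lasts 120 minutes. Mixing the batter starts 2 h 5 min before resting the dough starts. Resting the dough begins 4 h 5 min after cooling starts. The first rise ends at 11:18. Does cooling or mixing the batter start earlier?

Cooling ends at 11:18 − 190 min = 08:08.
Cooling starts at 08:08 − 120 min = 06:08.
Resting the dough starts at 06:08 + 245 min = 10:13.
Mixing the batter starts at 10:13 − 125 min = 08:08.
Cooling starts at 06:08 and mixing the batter starts at 08:08, so cooling is first.

cooling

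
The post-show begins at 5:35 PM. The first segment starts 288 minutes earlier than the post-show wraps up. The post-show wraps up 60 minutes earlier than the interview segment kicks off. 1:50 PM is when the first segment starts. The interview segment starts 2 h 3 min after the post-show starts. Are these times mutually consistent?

The interview segment starts at 5:35 PM + 123 min = 7:38 PM.
The post-show ends at 7:38 PM − 60 min = 6:38 PM.
The first segment starts at 6:38 PM − 288 min = 1:50 PM.
That matches the stated 1:50 PM, so the schedule is consistent.

Yes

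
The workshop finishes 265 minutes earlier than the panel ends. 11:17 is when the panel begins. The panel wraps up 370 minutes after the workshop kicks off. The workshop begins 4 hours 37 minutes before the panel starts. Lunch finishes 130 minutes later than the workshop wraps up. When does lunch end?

The workshop starts at 11:17 − 277 min = 06:40.
The panel ends at 06:40 + 370 min = 12:50.
The workshop ends at 12:50 − 265 min = 08:25.
Lunch ends at 08:25 + 130 min = 10:35.

10:35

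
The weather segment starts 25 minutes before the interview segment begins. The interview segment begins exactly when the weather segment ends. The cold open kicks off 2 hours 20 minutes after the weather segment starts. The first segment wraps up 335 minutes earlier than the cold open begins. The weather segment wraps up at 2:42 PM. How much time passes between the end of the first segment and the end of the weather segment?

3 hours 40 minutes

The interview segment starts at 2:42 PM.
The weather segment starts at 2:42 PM − 25 min = 2:17 PM.
The cold open starts at 2:17 PM + 140 min = 4:37 PM.
The first segment ends at 4:37 PM − 335 min = 11:02 AM.
From 11:02 AM to 2:42 PM is 3 hours 40 minutes.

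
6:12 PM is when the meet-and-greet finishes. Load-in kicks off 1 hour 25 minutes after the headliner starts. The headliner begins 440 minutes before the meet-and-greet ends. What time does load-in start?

The headliner starts at 6:12 PM − 440 min = 10:52 AM.
Load-in starts at 10:52 AM + 85 min = 12:17 PM.

12:17 PM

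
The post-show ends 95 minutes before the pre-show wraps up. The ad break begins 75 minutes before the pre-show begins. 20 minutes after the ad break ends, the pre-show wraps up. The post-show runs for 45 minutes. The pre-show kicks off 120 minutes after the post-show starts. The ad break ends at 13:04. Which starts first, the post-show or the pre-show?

The pre-show ends at 13:04 + 20 min = 13:24.
The post-show ends at 13:24 − 95 min = 11:49.
The post-show starts at 11:49 − 45 min = 11:04.
The pre-show starts at 11:04 + 120 min = 13:04.
The post-show starts at 11:04 and the pre-show starts at 13:04, so the post-show is first.

the post-show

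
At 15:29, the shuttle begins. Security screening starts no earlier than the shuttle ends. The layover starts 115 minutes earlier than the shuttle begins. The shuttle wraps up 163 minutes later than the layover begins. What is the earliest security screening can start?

The layover starts at 15:29 − 115 min = 13:34.
The shuttle ends at 13:34 + 163 min = 16:17.
Security screening is bounded by the shuttle, so the earliest it can start is 16:17.

16:17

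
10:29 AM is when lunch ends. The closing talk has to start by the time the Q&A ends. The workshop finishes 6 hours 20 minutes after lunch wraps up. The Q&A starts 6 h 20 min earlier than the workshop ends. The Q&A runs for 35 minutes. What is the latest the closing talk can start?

11:04 AM

The workshop ends at 10:29 AM + 380 min = 4:49 PM.
The Q&A starts at 4:49 PM − 380 min = 10:29 AM.
The Q&A ends at 10:29 AM + 35 min = 11:04 AM.
The closing talk is bounded by the Q&A, so the latest it can start is 11:04 AM.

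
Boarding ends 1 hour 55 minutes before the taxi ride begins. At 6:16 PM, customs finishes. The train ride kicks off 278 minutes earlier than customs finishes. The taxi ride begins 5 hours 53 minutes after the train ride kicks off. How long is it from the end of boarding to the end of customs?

40 minutes

The train ride starts at 6:16 PM − 278 min = 1:38 PM.
The taxi ride starts at 1:38 PM + 353 min = 7:31 PM.
Boarding ends at 7:31 PM − 115 min = 5:36 PM.
From 5:36 PM to 6:16 PM is 40 minutes.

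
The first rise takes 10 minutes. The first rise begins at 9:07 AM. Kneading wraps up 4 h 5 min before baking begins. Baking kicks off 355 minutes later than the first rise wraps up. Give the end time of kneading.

The first rise ends at 9:07 AM + 10 min = 9:17 AM.
Baking starts at 9:17 AM + 355 min = 3:12 PM.
Kneading ends at 3:12 PM − 245 min = 11:07 AM.

11:07 AM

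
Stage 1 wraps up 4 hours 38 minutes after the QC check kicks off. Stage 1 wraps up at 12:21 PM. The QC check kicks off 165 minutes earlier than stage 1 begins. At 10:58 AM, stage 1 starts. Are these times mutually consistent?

The QC check starts at 10:58 AM − 165 min = 8:13 AM.
Stage 1 ends at 8:13 AM + 278 min = 12:51 PM.
But stage 1 is also said to end at 12:21 PM — a 30-minute conflict.

No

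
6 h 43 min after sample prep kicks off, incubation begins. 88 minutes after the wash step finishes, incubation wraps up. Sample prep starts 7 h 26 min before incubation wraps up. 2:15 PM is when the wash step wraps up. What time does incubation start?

3:00 PM

Incubation ends at 2:15 PM + 88 min = 3:43 PM.
Sample prep starts at 3:43 PM − 446 min = 8:17 AM.
Incubation starts at 8:17 AM + 403 min = 3:00 PM.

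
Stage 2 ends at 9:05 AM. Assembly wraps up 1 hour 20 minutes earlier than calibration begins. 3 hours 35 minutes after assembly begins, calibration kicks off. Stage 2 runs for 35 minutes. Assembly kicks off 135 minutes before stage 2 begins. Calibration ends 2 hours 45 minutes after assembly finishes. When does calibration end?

Stage 2 starts at 9:05 AM − 35 min = 8:30 AM.
Assembly starts at 8:30 AM − 135 min = 6:15 AM.
Calibration starts at 6:15 AM + 215 min = 9:50 AM.
Assembly ends at 9:50 AM − 80 min = 8:30 AM.
Calibration ends at 8:30 AM + 165 min = 11:15 AM.

11:15 AM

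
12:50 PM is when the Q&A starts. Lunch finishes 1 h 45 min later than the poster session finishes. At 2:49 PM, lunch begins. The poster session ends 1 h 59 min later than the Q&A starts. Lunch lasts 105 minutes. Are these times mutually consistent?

Yes

The poster session ends at 12:50 PM + 119 min = 2:49 PM.
Lunch ends at 2:49 PM + 105 min = 4:34 PM.
Lunch starts at 4:34 PM − 105 min = 2:49 PM.
That matches the stated 2:49 PM, so the schedule is consistent.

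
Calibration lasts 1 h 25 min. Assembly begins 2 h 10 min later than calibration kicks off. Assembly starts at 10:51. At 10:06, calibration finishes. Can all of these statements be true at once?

Yes

Calibration starts at 10:06 − 85 min = 08:41.
Assembly starts at 08:41 + 130 min = 10:51.
That matches the stated 10:51, so the schedule is consistent.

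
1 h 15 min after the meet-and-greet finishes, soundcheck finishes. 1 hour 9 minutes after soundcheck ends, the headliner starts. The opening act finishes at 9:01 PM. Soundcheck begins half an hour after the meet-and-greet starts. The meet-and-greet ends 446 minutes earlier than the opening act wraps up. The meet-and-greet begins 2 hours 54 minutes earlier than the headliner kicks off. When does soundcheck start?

1:35 PM

The meet-and-greet ends at 9:01 PM − 446 min = 1:35 PM.
Soundcheck ends at 1:35 PM + 75 min = 2:50 PM.
The headliner starts at 2:50 PM + 69 min = 3:59 PM.
The meet-and-greet starts at 3:59 PM − 174 min = 1:05 PM.
Soundcheck starts at 1:05 PM + 30 min = 1:35 PM.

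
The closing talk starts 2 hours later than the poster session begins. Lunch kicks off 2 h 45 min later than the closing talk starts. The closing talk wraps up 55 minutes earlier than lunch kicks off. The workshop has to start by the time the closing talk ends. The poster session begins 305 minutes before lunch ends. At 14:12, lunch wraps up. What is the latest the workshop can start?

The poster session starts at 14:12 − 305 min = 09:07.
The closing talk starts at 09:07 + 120 min = 11:07.
Lunch starts at 11:07 + 165 min = 13:52.
The closing talk ends at 13:52 − 55 min = 12:57.
The workshop is bounded by the closing talk, so the latest it can start is 12:57.

12:57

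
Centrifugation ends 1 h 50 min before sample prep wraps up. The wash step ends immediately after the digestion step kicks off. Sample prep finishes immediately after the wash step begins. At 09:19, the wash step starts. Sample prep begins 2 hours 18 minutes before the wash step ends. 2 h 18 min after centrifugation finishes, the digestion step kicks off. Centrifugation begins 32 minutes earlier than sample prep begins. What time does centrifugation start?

06:57

Sample prep ends at 09:19.
Centrifugation ends at 09:19 − 110 min = 07:29.
The digestion step starts at 07:29 + 138 min = 09:47.
So the wash step ends at 09:47.
Sample prep starts at 09:47 − 138 min = 07:29.
Centrifugation starts at 07:29 − 32 min = 06:57.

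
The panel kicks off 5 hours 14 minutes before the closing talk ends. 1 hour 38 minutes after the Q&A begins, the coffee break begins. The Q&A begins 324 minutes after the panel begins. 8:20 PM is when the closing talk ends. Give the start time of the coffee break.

10:08 PM

The panel starts at 8:20 PM − 314 min = 3:06 PM.
The Q&A starts at 3:06 PM + 324 min = 8:30 PM.
The coffee break starts at 8:30 PM + 98 min = 10:08 PM.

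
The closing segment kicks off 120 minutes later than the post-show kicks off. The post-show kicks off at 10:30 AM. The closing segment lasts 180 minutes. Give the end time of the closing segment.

The closing segment starts at 10:30 AM + 120 min = 12:30 PM.
The closing segment ends at 12:30 PM + 180 min = 3:30 PM.

3:30 PM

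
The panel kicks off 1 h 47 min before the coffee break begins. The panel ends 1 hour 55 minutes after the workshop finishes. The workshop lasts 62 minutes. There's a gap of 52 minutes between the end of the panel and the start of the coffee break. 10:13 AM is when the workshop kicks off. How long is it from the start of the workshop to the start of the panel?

2 h 2 min

The workshop ends at 10:13 AM + 62 min = 11:15 AM.
The panel ends at 11:15 AM + 115 min = 1:10 PM.
The coffee break starts at 1:10 PM + 52 min = 2:02 PM.
The panel starts at 2:02 PM − 107 min = 12:15 PM.
From 10:13 AM to 12:15 PM is 2 h 2 min.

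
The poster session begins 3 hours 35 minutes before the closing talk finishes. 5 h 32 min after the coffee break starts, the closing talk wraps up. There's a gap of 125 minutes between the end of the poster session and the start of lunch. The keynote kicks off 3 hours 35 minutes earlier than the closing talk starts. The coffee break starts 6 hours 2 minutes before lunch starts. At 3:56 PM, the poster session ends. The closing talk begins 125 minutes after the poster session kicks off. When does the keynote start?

12:26 PM

Lunch starts at 3:56 PM + 125 min = 6:01 PM.
The coffee break starts at 6:01 PM − 362 min = 11:59 AM.
The closing talk ends at 11:59 AM + 332 min = 5:31 PM.
The poster session starts at 5:31 PM − 215 min = 1:56 PM.
The closing talk starts at 1:56 PM + 125 min = 4:01 PM.
The keynote starts at 4:01 PM − 215 min = 12:26 PM.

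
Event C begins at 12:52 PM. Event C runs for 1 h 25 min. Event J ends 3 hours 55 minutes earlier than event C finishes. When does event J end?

Event C ends at 12:52 PM + 85 min = 2:17 PM.
Event J ends at 2:17 PM − 235 min = 10:22 AM.

10:22 AM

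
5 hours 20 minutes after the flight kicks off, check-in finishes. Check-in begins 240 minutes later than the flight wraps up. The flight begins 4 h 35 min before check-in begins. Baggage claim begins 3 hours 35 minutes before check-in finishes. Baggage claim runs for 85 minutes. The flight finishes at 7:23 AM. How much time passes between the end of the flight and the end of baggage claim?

155 minutes

Check-in starts at 7:23 AM + 240 min = 11:23 AM.
The flight starts at 11:23 AM − 275 min = 6:48 AM.
Check-in ends at 6:48 AM + 320 min = 12:08 PM.
Baggage claim starts at 12:08 PM − 215 min = 8:33 AM.
Baggage claim ends at 8:33 AM + 85 min = 9:58 AM.
From 7:23 AM to 9:58 AM is 155 minutes.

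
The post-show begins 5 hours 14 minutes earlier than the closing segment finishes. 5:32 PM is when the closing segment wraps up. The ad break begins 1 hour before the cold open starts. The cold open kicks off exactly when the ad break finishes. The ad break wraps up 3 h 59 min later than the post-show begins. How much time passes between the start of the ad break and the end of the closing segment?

The post-show starts at 5:32 PM − 314 min = 12:18 PM.
The ad break ends at 12:18 PM + 239 min = 4:17 PM.
So the cold open starts at 4:17 PM.
The ad break starts at 4:17 PM − 60 min = 3:17 PM.
From 3:17 PM to 5:32 PM is 2 hours 15 minutes.

2 hours 15 minutes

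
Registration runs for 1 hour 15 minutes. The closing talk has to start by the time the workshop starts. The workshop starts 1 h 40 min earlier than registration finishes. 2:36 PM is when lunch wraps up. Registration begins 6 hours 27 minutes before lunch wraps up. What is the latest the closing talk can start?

Registration starts at 2:36 PM − 387 min = 8:09 AM.
Registration ends at 8:09 AM + 75 min = 9:24 AM.
The workshop starts at 9:24 AM − 100 min = 7:44 AM.
The closing talk is bounded by the workshop, so the latest it can start is 7:44 AM.

7:44 AM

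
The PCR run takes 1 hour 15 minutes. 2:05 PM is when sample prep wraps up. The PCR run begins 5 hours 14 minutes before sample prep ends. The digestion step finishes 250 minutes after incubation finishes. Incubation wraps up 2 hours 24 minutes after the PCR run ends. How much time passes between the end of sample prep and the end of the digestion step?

155 minutes

The PCR run starts at 2:05 PM − 314 min = 8:51 AM.
The PCR run ends at 8:51 AM + 75 min = 10:06 AM.
Incubation ends at 10:06 AM + 144 min = 12:30 PM.
The digestion step ends at 12:30 PM + 250 min = 4:40 PM.
From 2:05 PM to 4:40 PM is 155 minutes.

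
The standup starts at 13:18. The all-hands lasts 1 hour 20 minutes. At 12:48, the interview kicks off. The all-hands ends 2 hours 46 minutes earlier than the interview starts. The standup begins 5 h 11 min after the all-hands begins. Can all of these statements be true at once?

No

The all-hands ends at 12:48 − 166 min = 10:02.
The all-hands starts at 10:02 − 80 min = 08:42.
The standup starts at 08:42 + 311 min = 13:53.
But the standup is also said to start at 13:18 — a 35-minute conflict.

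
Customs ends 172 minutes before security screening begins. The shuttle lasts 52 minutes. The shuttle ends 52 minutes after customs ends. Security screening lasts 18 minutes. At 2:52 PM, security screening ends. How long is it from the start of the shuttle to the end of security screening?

Security screening starts at 2:52 PM − 18 min = 2:34 PM.
Customs ends at 2:34 PM − 172 min = 11:42 AM.
The shuttle ends at 11:42 AM + 52 min = 12:34 PM.
The shuttle starts at 12:34 PM − 52 min = 11:42 AM.
From 11:42 AM to 2:52 PM is 3 hours 10 minutes.

3 hours 10 minutes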